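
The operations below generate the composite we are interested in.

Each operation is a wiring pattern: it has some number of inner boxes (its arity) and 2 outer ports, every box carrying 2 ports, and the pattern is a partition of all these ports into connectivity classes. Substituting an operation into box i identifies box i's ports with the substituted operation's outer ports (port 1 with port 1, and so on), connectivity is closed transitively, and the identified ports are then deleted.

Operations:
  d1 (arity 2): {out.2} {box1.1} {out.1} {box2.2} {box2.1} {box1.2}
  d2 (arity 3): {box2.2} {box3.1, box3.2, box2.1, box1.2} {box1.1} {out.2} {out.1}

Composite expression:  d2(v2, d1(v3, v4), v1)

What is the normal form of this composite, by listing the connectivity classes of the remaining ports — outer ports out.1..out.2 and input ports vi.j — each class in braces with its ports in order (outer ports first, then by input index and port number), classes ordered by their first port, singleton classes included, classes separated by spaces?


{out.1} {out.2} {v1.1, v1.2, v2.2} {v2.1} {v3.1} {v3.2} {v4.1} {v4.2}

Connectivity passes through glued d2-boundaries; trace each wire chain.
after d1, the pattern on (v3, v4) reads {out.1} {out.2} {v3.1} {v3.2} {v4.1} {v4.2} (out.j = its outer ports)
after d2, the pattern on (v2, v3, v4, v1) reads {out.1} {out.2} {v1.1, v1.2, v2.2} {v2.1} {v3.1} {v3.2} {v4.1} {v4.2} (out.j = its outer ports)


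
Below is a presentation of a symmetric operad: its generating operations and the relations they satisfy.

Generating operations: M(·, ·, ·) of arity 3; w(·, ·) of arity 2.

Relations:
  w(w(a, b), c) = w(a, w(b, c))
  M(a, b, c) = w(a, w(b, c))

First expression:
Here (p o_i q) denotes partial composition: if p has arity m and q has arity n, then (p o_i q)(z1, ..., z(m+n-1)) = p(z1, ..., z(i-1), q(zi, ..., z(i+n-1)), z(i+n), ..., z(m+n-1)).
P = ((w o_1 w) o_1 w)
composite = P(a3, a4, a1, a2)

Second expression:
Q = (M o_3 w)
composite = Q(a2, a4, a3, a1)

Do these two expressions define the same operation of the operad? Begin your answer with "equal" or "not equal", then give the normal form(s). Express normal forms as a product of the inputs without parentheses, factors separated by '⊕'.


not equal; the first gives a3 ⊕ a4 ⊕ a1 ⊕ a2 and the second a2 ⊕ a4 ⊕ a3 ⊕ a1


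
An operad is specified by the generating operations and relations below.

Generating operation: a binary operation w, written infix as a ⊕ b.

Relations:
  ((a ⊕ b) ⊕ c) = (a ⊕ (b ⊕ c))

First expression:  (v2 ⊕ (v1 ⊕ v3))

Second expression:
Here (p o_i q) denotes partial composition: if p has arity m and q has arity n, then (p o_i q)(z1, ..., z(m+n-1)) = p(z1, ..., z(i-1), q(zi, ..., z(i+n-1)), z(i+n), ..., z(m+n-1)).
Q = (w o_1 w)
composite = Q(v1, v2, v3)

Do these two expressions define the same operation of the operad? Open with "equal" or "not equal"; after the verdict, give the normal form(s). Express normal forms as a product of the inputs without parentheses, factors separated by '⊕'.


not equal — first v2 ⊕ v1 ⊕ v3, second v1 ⊕ v2 ⊕ v3

Normal form of the first expression: v2 ⊕ v1 ⊕ v3
Normal form of the second expression: v1 ⊕ v2 ⊕ v3
Different reductions; not equal.


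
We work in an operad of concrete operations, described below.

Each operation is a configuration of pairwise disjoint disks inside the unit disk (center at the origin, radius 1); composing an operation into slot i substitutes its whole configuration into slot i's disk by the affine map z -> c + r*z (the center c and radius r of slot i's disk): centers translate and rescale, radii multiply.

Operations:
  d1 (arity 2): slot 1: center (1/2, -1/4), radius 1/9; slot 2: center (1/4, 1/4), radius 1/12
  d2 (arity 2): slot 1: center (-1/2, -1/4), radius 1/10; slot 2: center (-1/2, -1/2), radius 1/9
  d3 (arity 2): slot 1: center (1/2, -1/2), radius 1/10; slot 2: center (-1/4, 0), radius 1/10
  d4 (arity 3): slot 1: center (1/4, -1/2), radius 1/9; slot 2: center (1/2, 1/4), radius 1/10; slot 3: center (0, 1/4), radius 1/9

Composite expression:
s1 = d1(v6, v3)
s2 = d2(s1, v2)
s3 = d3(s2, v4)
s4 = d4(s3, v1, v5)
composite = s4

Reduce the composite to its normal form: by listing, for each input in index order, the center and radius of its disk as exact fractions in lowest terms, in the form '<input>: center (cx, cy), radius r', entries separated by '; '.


Affine substitution under d4: radii multiply and v-centers shift.
v6: after 4 affine steps, its disk has center (541/1800, -2011/3600), radius 1/8100
v3: after 4 affine steps, its disk has center (1081/3600, -2009/3600), radius 1/10800
v2: after 3 affine steps, its disk has center (3/10, -101/180), radius 1/810
v4: after 2 affine steps, its disk has center (2/9, -1/2), radius 1/90
v1: after 1 affine step, its disk has center (1/2, 1/4), radius 1/10
v5: after 1 affine step, its disk has center (0, 1/4), radius 1/9

v1: center (1/2, 1/4), radius 1/10; v2: center (3/10, -101/180), radius 1/810; v3: center (1081/3600, -2009/3600), radius 1/10800; v4: center (2/9, -1/2), radius 1/90; v5: center (0, 1/4), radius 1/9; v6: center (541/1800, -2011/3600), radius 1/8100


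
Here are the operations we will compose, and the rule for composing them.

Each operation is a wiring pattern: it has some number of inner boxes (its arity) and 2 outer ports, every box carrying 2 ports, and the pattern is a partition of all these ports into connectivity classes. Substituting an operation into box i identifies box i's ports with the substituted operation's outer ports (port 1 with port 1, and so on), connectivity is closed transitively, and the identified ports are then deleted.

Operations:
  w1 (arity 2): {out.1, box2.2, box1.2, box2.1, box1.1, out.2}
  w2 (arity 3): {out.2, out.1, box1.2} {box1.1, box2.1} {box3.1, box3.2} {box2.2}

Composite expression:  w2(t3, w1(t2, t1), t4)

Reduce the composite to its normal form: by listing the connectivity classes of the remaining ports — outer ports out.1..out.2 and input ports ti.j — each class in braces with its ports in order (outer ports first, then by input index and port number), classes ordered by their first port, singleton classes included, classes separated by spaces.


Two ports join when wires chain via w2-identified ports.
w1 over (t2, t1) gives {out.1, out.2, t1.1, t1.2, t2.1, t2.2}, out.j being that stage's outer ports
w2 over (t3, t2, t1, t4) gives {out.1, out.2, t3.2} {t1.1, t1.2, t2.1, t2.2, t3.1} {t4.1, t4.2}, out.j being that stage's outer ports

{out.1, out.2, t3.2} {t1.1, t1.2, t2.1, t2.2, t3.1} {t4.1, t4.2}


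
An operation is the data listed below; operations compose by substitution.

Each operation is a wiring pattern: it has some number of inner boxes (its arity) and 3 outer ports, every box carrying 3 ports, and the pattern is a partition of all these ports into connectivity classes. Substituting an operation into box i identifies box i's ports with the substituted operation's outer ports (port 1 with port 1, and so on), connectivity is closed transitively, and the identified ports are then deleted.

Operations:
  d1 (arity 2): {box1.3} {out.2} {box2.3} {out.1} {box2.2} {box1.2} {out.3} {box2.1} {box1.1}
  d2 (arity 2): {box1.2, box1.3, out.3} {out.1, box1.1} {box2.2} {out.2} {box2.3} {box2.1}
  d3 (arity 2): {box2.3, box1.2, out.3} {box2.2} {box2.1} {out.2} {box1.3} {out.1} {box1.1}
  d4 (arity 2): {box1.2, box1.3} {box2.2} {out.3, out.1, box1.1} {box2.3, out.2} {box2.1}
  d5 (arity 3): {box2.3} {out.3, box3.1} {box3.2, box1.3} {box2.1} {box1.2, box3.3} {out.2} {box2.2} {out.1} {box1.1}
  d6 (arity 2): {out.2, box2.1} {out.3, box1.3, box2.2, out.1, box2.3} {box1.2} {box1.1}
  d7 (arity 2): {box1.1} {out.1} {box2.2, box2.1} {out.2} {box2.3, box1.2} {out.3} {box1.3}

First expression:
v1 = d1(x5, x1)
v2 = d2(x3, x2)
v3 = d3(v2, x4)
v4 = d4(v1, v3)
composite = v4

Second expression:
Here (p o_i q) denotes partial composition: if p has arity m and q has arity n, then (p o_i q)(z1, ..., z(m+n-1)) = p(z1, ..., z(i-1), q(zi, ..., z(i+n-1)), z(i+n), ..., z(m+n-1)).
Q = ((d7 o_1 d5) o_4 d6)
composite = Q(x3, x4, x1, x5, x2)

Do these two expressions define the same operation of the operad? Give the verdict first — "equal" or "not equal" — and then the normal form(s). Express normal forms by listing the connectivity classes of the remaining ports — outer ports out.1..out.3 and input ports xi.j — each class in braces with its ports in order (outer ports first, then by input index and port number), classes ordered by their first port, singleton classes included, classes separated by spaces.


not equal — first {out.1, out.3} {out.2, x4.3} {x1.1} {x1.2} {x1.3} {x2.1} {x2.2} {x2.3} {x3.1} {x3.2, x3.3} {x4.1} {x4.2} {x5.1} {x5.2} {x5.3}, second {out.1} {out.2} {out.3} {x1.1} {x1.2, x3.3} {x1.3, x3.2} {x2.1, x2.2, x2.3, x5.3} {x3.1} {x4.1} {x4.2} {x4.3} {x5.1} {x5.2}

In normal form, the first expression is {out.1, out.3} {out.2, x4.3} {x1.1} {x1.2} {x1.3} {x2.1} {x2.2} {x2.3} {x3.1} {x3.2, x3.3} {x4.1} {x4.2} {x5.1} {x5.2} {x5.3}
In normal form, the second expression is {out.1} {out.2} {out.3} {x1.1} {x1.2, x3.3} {x1.3, x3.2} {x2.1, x2.2, x2.3, x5.3} {x3.1} {x4.1} {x4.2} {x4.3} {x5.1} {x5.2}
No match — not equal.


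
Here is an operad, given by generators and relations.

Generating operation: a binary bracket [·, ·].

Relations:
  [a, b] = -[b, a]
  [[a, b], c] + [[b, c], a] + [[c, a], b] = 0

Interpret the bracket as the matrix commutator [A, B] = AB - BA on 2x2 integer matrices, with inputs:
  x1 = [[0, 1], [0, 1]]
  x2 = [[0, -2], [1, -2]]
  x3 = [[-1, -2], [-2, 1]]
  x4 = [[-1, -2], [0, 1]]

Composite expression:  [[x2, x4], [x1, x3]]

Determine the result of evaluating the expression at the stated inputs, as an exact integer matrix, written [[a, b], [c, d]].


[[24, -16], [16, -24]]


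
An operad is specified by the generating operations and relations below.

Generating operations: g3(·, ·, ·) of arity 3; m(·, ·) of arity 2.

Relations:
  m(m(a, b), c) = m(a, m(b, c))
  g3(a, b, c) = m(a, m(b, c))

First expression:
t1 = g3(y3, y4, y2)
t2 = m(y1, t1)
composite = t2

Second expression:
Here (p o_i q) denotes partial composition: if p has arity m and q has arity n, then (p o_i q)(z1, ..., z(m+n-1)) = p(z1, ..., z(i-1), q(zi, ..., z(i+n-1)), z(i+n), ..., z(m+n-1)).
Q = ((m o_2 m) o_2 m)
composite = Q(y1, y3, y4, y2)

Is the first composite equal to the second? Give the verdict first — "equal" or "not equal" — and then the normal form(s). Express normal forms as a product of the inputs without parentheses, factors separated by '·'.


equal; both compose to y1 · y3 · y4 · y2

The first composite normalizes to y1 · y3 · y4 · y2
The second composite normalizes to y1 · y3 · y4 · y2
Identical normal forms: equal.


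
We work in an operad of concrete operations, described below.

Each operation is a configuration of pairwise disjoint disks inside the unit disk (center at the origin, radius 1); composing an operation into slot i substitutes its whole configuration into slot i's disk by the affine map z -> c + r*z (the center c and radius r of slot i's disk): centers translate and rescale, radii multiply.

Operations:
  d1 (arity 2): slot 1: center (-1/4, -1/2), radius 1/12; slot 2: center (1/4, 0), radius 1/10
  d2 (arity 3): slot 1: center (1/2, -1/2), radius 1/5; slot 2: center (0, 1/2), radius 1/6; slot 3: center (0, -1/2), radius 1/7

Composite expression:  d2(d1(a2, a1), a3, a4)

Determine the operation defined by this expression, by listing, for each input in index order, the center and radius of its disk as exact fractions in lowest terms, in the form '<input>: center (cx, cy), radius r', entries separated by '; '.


a1: center (11/20, -1/2), radius 1/50; a2: center (9/20, -3/5), radius 1/60; a3: center (0, 1/2), radius 1/6; a4: center (0, -1/2), radius 1/7

Only the slot chain above each a matters under d2; compose those maps.
for a2, the 2-step affine chain lands on center (9/20, -3/5), radius 1/60
for a1, the 2-step affine chain lands on center (11/20, -1/2), radius 1/50
for a3, the 1-step affine chain lands on center (0, 1/2), radius 1/6
for a4, the 1-step affine chain lands on center (0, -1/2), radius 1/7


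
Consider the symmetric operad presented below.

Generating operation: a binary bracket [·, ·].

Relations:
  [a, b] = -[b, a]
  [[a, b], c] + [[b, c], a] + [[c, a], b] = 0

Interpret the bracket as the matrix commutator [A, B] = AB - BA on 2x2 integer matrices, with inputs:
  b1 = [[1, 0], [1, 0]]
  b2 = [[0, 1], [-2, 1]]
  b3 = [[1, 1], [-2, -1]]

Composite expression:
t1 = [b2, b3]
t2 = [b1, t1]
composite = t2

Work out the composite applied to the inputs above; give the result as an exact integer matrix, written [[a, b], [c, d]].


[[3, -3], [6, -3]]

[b2, b3] = [[0, -3], [-6, 0]]
[b1, [b2, b3]] = [[3, -3], [6, -3]]


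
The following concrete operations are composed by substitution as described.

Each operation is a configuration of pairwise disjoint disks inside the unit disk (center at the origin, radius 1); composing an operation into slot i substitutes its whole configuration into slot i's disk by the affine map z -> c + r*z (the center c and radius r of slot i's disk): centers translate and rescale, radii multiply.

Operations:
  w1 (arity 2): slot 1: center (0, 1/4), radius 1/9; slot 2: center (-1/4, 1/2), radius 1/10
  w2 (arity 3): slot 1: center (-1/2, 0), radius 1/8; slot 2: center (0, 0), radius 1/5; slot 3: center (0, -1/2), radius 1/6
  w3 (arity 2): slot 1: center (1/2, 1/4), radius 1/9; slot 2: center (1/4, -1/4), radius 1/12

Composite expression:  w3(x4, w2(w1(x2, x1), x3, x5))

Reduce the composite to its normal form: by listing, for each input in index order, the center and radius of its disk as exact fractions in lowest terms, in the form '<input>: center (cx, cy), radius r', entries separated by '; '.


x1: center (79/384, -47/192), radius 1/960; x2: center (5/24, -95/384), radius 1/864; x3: center (1/4, -1/4), radius 1/60; x4: center (1/2, 1/4), radius 1/9; x5: center (1/4, -7/24), radius 1/72

Each x-disk chains the slot maps above it in w3; radii multiply.
x4: after 1 affine step, its disk has center (1/2, 1/4), radius 1/9
x2: after 3 affine steps, its disk has center (5/24, -95/384), radius 1/864
x1: after 3 affine steps, its disk has center (79/384, -47/192), radius 1/960
x3: after 2 affine steps, its disk has center (1/4, -1/4), radius 1/60
x5: after 2 affine steps, its disk has center (1/4, -7/24), radius 1/72


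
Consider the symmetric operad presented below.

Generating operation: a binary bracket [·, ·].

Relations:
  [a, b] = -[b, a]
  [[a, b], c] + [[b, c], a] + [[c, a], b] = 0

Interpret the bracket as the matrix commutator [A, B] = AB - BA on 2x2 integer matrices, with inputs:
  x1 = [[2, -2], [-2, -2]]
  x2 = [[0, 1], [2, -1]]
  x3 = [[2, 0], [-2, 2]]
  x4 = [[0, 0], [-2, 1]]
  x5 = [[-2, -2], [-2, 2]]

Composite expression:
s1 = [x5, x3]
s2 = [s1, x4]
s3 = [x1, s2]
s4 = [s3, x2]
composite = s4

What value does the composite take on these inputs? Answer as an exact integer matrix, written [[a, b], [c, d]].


[x5, x3] = [[4, 0], [-8, -4]]
[[x5, x3], x4] = [[0, 0], [24, 0]]
[x1, [[x5, x3], x4]] = [[-48, 0], [-96, 48]]
[[x1, [[x5, x3], x4]], x2] = [[96, -96], [96, -96]]

[[96, -96], [96, -96]]


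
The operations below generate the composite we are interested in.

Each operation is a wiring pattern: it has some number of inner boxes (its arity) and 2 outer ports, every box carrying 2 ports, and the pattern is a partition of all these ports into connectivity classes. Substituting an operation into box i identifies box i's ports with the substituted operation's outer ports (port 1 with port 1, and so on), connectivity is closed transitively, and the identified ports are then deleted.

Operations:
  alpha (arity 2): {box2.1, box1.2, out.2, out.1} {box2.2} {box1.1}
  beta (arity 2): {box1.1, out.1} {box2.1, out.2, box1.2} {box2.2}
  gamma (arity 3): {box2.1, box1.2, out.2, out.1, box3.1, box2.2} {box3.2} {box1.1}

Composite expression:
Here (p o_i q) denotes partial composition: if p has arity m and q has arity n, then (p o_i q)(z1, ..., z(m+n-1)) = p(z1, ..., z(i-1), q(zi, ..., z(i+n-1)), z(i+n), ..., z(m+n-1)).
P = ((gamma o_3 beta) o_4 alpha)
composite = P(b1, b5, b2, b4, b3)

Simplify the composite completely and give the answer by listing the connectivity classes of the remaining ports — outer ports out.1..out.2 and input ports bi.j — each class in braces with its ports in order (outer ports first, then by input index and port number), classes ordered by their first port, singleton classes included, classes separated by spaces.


Substituting into gamma glues patterns; closure does the rest.
alpha over (b4, b3) gives {out.1, out.2, b3.1, b4.2} {b3.2} {b4.1}, out.j being that stage's outer ports
beta over (b2, b4, b3) gives {out.1, b2.1} {out.2, b2.2, b3.1, b4.2} {b3.2} {b4.1}, out.j being that stage's outer ports
gamma over (b1, b5, b2, b4, b3) gives {out.1, out.2, b1.2, b2.1, b5.1, b5.2} {b1.1} {b2.2, b3.1, b4.2} {b3.2} {b4.1}, out.j being that stage's outer ports

{out.1, out.2, b1.2, b2.1, b5.1, b5.2} {b1.1} {b2.2, b3.1, b4.2} {b3.2} {b4.1}


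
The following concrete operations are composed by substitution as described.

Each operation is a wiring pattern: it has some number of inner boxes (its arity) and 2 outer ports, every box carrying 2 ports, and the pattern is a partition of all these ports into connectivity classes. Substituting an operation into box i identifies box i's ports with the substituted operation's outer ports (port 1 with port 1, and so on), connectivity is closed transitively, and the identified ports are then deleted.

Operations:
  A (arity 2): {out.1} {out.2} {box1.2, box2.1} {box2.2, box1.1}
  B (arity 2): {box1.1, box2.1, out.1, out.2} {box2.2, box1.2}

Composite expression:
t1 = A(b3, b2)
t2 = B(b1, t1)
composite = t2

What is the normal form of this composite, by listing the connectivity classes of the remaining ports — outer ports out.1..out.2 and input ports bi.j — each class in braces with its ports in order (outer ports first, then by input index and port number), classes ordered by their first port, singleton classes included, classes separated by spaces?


{out.1, out.2, b1.1} {b1.2} {b2.1, b3.2} {b2.2, b3.1}


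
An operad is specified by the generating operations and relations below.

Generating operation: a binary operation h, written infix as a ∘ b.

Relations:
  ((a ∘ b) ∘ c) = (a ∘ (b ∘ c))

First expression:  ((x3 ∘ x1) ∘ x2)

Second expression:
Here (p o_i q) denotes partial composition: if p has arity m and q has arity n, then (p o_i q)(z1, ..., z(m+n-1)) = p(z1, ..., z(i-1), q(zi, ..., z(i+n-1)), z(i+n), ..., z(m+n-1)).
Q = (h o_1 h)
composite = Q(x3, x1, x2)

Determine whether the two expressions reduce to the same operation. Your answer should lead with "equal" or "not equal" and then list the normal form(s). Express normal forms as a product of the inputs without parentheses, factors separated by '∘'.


equal — both sides give x3 ∘ x1 ∘ x2


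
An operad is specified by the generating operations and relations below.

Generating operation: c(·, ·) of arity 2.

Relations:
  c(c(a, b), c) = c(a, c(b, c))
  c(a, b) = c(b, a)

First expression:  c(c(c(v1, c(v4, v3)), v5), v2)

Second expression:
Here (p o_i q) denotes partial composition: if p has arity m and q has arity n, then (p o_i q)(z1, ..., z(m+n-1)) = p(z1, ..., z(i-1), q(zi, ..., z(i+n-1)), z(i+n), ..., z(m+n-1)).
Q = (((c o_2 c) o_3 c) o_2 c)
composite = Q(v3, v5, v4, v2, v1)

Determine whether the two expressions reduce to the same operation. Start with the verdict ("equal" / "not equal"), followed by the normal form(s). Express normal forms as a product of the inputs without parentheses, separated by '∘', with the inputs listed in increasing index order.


Reducing the first expression gives v1 ∘ v2 ∘ v3 ∘ v4 ∘ v5
Reducing the second expression gives v1 ∘ v2 ∘ v3 ∘ v4 ∘ v5
Same normal form: equal.

equal; both compose to v1 ∘ v2 ∘ v3 ∘ v4 ∘ v5


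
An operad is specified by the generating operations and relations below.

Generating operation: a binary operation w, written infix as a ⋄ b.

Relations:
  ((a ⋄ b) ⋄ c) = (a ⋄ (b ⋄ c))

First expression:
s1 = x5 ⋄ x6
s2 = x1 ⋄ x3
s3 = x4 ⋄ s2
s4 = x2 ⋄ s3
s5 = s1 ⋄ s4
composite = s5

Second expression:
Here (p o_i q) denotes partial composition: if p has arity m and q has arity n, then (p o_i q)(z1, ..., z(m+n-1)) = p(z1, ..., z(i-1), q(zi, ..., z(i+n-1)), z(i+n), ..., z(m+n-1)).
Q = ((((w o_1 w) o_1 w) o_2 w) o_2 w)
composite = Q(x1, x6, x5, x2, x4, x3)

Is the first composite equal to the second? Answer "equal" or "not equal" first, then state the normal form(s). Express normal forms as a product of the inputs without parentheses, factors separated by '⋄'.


Normal form of the first expression: x5 ⋄ x6 ⋄ x2 ⋄ x4 ⋄ x1 ⋄ x3
Normal form of the second expression: x1 ⋄ x6 ⋄ x5 ⋄ x2 ⋄ x4 ⋄ x3
The forms do not match — not equal.

not equal; the first gives x5 ⋄ x6 ⋄ x2 ⋄ x4 ⋄ x1 ⋄ x3 and the second x1 ⋄ x6 ⋄ x5 ⋄ x2 ⋄ x4 ⋄ x3


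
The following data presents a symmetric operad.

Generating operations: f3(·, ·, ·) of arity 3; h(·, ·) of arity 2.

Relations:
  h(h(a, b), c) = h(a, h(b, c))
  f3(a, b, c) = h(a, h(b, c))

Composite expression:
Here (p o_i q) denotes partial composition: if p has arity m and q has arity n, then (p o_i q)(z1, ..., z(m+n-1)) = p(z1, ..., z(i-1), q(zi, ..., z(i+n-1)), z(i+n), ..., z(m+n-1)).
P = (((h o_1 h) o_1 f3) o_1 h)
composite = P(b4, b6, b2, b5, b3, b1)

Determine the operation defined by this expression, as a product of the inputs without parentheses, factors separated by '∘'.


b4 ∘ b6 ∘ b2 ∘ b5 ∘ b3 ∘ b1

The h-tree's shape is irrelevant; the b-reading-order decides.
h(b4, b6) collapses to b4 ∘ b6
f3(h(b4, b6), b2, b5) collapses to b4 ∘ b6 ∘ b2 ∘ b5
h(f3(h(b4, b6), b2, b5), b3) collapses to b4 ∘ b6 ∘ b2 ∘ b5 ∘ b3
h(h(f3(h(b4, b6), b2, b5), b3), b1) collapses to b4 ∘ b6 ∘ b2 ∘ b5 ∘ b3 ∘ b1


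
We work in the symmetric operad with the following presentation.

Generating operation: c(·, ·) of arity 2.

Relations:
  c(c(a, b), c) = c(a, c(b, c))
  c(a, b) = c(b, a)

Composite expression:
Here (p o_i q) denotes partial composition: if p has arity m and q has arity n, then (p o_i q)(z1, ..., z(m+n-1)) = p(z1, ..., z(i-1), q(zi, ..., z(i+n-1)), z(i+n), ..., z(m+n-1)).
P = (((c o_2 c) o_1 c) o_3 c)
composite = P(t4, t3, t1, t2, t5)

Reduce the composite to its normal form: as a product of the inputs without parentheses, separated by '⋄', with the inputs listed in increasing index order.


t1 ⋄ t2 ⋄ t3 ⋄ t4 ⋄ t5

With c associative and commutative, the t-input set is all that matters.
c(t4, t3) spells out as t4 ⋄ t3
c(t1, t2) spells out as t1 ⋄ t2
c(c(t1, t2), t5) spells out as t1 ⋄ t2 ⋄ t5
c(c(t4, t3), c(c(t1, t2), t5)) spells out as t4 ⋄ t3 ⋄ t1 ⋄ t2 ⋄ t5
sorting the factors by input index: t1 ⋄ t2 ⋄ t3 ⋄ t4 ⋄ t5


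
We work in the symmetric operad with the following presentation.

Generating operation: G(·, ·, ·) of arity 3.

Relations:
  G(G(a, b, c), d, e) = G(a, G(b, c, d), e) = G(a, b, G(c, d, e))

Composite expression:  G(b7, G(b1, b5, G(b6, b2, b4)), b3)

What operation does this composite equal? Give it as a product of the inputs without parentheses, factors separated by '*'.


b7 * b1 * b5 * b6 * b2 * b4 * b3

Key point: G is associative — brackets drop, the b-order remains.
G(b6, b2, b4) linearizes to b6 * b2 * b4
G(b1, b5, G(b6, b2, b4)) linearizes to b1 * b5 * b6 * b2 * b4
G(b7, G(b1, b5, G(b6, b2, b4)), b3) linearizes to b7 * b1 * b5 * b6 * b2 * b4 * b3


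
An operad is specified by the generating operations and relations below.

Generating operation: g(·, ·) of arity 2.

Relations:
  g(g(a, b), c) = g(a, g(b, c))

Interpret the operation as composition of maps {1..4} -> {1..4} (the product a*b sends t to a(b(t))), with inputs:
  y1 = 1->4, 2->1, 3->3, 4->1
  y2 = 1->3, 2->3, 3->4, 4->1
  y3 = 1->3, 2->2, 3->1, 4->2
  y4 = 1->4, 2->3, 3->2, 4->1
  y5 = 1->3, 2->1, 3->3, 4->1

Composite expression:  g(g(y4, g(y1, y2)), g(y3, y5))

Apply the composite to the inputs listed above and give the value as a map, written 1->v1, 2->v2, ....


g(y1, y2) = 1->3, 2->3, 3->1, 4->4
g(y4, g(y1, y2)) = 1->2, 2->2, 3->4, 4->1
g(y3, y5) = 1->1, 2->3, 3->1, 4->3
g(g(y4, g(y1, y2)), g(y3, y5)) = 1->2, 2->4, 3->2, 4->4

1->2, 2->4, 3->2, 4->4


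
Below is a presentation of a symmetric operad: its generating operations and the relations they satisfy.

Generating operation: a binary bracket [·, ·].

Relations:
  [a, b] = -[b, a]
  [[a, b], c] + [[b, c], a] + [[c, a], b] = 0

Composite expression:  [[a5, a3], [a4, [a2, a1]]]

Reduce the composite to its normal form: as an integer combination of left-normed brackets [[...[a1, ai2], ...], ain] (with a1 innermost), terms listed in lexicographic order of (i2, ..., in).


[[[[a1, a2], a4], a3], a5] - [[[[a1, a2], a4], a5], a3]

Expand each bracket as ab - ba; the a1-initial words give the coefficients.
Composite bracket: [[a5, a3], [a4, [a2, a1]]]
Each bracket splits as ab - ba, giving 16 signed words (2^4 = 16).
Keep just the words that open with a1:
  a1a2a4a3a5 (sign +1) contributes +[[[[a1, a2], a4], a3], a5]
  a1a2a4a5a3 (sign -1) contributes -[[[[a1, a2], a4], a5], a3]


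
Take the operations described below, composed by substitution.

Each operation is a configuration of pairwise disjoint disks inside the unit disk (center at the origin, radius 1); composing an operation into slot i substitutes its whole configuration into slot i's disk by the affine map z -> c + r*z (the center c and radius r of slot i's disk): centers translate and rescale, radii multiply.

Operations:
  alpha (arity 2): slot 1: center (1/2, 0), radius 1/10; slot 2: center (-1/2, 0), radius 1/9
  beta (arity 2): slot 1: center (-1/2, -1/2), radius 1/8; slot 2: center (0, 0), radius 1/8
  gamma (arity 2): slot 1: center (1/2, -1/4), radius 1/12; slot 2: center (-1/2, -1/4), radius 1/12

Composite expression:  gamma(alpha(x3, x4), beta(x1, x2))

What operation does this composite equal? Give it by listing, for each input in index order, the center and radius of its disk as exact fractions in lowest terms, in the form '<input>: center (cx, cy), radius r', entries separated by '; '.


x1: center (-13/24, -7/24), radius 1/96; x2: center (-1/2, -1/4), radius 1/96; x3: center (13/24, -1/4), radius 1/120; x4: center (11/24, -1/4), radius 1/108

Nesting under gamma composes maps z -> c + r*z down each x-path.
input x3: applying the 2 nested substitutions gives center (13/24, -1/4), radius 1/120
input x4: applying the 2 nested substitutions gives center (11/24, -1/4), radius 1/108
input x1: applying the 2 nested substitutions gives center (-13/24, -7/24), radius 1/96
input x2: applying the 2 nested substitutions gives center (-1/2, -1/4), radius 1/96


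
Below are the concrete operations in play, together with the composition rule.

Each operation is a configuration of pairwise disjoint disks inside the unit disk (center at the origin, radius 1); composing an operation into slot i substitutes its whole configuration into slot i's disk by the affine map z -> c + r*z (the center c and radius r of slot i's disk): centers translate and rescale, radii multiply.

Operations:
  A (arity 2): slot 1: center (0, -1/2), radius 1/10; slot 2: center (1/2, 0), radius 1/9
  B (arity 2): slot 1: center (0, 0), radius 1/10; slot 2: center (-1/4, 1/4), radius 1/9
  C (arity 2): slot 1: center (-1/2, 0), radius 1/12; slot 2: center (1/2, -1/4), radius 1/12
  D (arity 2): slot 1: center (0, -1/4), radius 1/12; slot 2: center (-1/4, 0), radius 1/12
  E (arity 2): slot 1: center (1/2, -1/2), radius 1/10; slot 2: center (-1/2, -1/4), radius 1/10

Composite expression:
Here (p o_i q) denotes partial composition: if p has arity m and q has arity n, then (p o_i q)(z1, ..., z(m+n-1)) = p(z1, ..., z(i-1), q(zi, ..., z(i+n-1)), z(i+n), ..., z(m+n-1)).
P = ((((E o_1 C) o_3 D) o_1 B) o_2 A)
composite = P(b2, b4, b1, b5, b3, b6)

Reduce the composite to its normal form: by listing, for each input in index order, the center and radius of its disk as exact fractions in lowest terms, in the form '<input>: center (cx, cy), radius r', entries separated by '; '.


b1: center (1937/4320, -239/480), radius 1/9720; b2: center (9/20, -1/2), radius 1/1200; b3: center (-1/2, -11/40), radius 1/120; b4: center (43/96, -2153/4320), radius 1/10800; b5: center (11/20, -21/40), radius 1/120; b6: center (-21/40, -1/4), radius 1/120

Nesting under E composes maps z -> c + r*z down each b-path.
tracing b2 down its 3-map path: center (9/20, -1/2), radius 1/1200
tracing b4 down its 4-map path: center (43/96, -2153/4320), radius 1/10800
tracing b1 down its 4-map path: center (1937/4320, -239/480), radius 1/9720
tracing b5 down its 2-map path: center (11/20, -21/40), radius 1/120
tracing b3 down its 2-map path: center (-1/2, -11/40), radius 1/120
tracing b6 down its 2-map path: center (-21/40, -1/4), radius 1/120


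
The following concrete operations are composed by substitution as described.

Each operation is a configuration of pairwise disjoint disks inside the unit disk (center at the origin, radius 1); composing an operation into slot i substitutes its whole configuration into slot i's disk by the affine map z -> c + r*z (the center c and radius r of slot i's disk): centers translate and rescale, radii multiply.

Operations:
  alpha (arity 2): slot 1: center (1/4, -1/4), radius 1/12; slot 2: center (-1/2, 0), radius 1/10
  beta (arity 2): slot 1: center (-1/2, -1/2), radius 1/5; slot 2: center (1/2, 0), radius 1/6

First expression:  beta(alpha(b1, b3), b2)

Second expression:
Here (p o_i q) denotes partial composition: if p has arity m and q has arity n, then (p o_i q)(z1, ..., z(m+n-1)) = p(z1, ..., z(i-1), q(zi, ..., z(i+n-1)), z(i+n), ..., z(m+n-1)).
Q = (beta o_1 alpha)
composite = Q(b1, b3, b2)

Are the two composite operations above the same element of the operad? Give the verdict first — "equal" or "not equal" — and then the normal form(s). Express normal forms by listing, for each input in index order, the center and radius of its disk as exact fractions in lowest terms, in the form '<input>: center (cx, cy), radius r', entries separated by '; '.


Reducing the first expression gives b1: center (-9/20, -11/20), radius 1/60; b2: center (1/2, 0), radius 1/6; b3: center (-3/5, -1/2), radius 1/50
Reducing the second expression gives b1: center (-9/20, -11/20), radius 1/60; b2: center (1/2, 0), radius 1/6; b3: center (-3/5, -1/2), radius 1/50
Both agree, so they are equal.

equal — both sides give b1: center (-9/20, -11/20), radius 1/60; b2: center (1/2, 0), radius 1/6; b3: center (-3/5, -1/2), radius 1/50


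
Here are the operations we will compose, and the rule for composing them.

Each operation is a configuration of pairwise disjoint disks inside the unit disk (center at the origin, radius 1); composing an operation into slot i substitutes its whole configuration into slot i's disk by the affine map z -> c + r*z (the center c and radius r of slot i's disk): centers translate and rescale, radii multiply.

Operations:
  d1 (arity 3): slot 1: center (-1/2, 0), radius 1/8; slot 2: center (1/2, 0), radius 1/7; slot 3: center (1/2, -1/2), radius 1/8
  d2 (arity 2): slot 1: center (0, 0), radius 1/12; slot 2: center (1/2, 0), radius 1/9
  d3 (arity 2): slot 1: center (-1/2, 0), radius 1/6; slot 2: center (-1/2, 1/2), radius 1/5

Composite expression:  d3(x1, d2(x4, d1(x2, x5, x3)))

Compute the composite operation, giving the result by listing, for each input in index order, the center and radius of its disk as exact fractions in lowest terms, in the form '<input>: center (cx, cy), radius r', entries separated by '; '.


x1: center (-1/2, 0), radius 1/6; x2: center (-37/90, 1/2), radius 1/360; x3: center (-7/18, 22/45), radius 1/360; x4: center (-1/2, 1/2), radius 1/60; x5: center (-7/18, 1/2), radius 1/315

Nesting under d3 composes maps z -> c + r*z down each x-path.
input x1: applying the 1 nested substitution gives center (-1/2, 0), radius 1/6
input x4: applying the 2 nested substitutions gives center (-1/2, 1/2), radius 1/60
input x2: applying the 3 nested substitutions gives center (-37/90, 1/2), radius 1/360
input x5: applying the 3 nested substitutions gives center (-7/18, 1/2), radius 1/315
input x3: applying the 3 nested substitutions gives center (-7/18, 22/45), radius 1/360


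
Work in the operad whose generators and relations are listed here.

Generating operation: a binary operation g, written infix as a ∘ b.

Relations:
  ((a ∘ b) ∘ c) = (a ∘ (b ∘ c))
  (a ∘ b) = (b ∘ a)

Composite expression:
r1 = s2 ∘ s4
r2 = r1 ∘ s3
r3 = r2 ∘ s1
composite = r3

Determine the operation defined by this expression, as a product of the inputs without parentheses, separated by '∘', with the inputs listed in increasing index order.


s1 ∘ s2 ∘ s3 ∘ s4


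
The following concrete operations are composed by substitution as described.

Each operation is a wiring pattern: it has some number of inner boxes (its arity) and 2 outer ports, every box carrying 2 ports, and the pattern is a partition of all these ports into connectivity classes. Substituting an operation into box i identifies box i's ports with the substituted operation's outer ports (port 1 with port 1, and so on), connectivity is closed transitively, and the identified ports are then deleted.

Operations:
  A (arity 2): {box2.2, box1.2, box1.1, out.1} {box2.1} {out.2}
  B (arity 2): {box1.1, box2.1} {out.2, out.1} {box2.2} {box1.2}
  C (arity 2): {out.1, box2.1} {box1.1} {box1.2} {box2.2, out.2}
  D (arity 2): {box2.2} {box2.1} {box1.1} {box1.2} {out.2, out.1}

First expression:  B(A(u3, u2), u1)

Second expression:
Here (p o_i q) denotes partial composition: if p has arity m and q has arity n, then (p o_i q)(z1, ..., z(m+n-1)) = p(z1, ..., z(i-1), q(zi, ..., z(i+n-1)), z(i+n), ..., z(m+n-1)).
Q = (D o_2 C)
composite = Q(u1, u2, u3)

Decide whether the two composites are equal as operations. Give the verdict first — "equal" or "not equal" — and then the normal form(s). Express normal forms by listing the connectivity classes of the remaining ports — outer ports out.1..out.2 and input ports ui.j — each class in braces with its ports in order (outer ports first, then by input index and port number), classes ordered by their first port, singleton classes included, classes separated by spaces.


not equal — first {out.1, out.2} {u1.1, u2.2, u3.1, u3.2} {u1.2} {u2.1}, second {out.1, out.2} {u1.1} {u1.2} {u2.1} {u2.2} {u3.1} {u3.2}

The first composite normalizes to {out.1, out.2} {u1.1, u2.2, u3.1, u3.2} {u1.2} {u2.1}
The second composite normalizes to {out.1, out.2} {u1.1} {u1.2} {u2.1} {u2.2} {u3.1} {u3.2}
They disagree, so not equal.


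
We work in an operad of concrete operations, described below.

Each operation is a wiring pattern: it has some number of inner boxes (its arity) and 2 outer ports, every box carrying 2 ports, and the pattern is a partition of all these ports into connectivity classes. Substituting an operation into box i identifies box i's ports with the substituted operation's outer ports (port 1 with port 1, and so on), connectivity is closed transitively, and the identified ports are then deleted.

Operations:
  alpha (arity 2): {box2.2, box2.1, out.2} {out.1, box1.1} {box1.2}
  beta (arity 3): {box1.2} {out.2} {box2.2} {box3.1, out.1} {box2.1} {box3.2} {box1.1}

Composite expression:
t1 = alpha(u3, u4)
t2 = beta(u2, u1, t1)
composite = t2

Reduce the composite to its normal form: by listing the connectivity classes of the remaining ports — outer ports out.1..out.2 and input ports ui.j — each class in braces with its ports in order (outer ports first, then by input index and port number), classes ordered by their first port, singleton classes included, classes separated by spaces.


{out.1, u3.1} {out.2} {u1.1} {u1.2} {u2.1} {u2.2} {u3.2} {u4.1, u4.2}


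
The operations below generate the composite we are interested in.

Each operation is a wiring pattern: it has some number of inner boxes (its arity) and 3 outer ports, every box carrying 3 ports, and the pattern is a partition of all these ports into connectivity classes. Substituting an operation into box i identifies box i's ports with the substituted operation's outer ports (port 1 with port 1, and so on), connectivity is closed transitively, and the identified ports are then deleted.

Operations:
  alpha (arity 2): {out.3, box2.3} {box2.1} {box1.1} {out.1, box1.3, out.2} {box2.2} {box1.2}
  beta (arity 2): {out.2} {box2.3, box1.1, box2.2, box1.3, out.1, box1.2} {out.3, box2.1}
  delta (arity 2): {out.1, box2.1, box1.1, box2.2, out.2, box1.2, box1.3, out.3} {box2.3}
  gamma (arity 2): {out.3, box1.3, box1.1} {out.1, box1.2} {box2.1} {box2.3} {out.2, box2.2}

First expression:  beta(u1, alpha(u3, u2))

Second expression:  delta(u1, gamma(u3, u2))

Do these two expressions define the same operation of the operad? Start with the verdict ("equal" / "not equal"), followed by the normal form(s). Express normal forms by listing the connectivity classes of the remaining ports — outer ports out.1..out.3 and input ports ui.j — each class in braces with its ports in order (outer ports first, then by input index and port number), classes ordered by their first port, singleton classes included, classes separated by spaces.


not equal; the first gives {out.1, out.3, u1.1, u1.2, u1.3, u2.3, u3.3} {out.2} {u2.1} {u2.2} {u3.1} {u3.2} and the second {out.1, out.2, out.3, u1.1, u1.2, u1.3, u2.2, u3.2} {u2.1} {u2.3} {u3.1, u3.3}

Reducing the first expression gives {out.1, out.3, u1.1, u1.2, u1.3, u2.3, u3.3} {out.2} {u2.1} {u2.2} {u3.1} {u3.2}
Reducing the second expression gives {out.1, out.2, out.3, u1.1, u1.2, u1.3, u2.2, u3.2} {u2.1} {u2.3} {u3.1, u3.3}
The normal forms differ: not equal.


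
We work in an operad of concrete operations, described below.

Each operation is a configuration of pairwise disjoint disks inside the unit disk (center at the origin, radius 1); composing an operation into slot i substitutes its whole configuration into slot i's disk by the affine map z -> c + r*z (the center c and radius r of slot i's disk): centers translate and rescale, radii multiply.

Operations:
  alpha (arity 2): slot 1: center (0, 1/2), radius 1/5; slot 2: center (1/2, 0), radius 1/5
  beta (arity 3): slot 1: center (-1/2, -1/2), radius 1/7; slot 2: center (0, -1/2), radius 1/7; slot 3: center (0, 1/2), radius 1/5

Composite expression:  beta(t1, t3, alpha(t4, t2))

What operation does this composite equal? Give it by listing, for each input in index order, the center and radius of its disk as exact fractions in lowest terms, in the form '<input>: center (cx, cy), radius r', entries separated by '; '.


t1: center (-1/2, -1/2), radius 1/7; t2: center (1/10, 1/2), radius 1/25; t3: center (0, -1/2), radius 1/7; t4: center (0, 3/5), radius 1/25


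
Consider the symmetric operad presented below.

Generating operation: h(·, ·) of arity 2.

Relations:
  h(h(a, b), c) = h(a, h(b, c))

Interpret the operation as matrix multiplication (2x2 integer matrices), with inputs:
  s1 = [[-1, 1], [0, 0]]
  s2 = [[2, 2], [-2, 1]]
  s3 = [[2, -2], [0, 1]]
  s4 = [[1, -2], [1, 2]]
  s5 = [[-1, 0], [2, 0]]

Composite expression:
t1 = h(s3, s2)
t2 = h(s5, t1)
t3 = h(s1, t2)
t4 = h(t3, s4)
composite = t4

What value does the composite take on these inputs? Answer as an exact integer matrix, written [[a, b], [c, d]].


[[30, -36], [0, 0]]

h(s3, s2) = [[8, 2], [-2, 1]]
h(s5, h(s3, s2)) = [[-8, -2], [16, 4]]
h(s1, h(s5, h(s3, s2))) = [[24, 6], [0, 0]]
h(h(s1, h(s5, h(s3, s2))), s4) = [[30, -36], [0, 0]]


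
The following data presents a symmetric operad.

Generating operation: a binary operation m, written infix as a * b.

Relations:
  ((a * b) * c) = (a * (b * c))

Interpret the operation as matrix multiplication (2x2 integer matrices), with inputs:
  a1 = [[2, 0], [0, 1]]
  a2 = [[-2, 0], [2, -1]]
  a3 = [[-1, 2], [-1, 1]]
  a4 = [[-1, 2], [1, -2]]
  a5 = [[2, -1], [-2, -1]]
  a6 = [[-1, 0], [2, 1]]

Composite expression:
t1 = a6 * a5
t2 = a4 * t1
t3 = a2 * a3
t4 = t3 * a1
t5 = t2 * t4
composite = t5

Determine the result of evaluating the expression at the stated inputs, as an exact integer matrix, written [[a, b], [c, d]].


(a6 * a5) = [[-2, 1], [2, -3]]
(a4 * (a6 * a5)) = [[6, -7], [-6, 7]]
(a2 * a3) = [[2, -4], [-1, 3]]
((a2 * a3) * a1) = [[4, -4], [-2, 3]]
((a4 * (a6 * a5)) * ((a2 * a3) * a1)) = [[38, -45], [-38, 45]]

[[38, -45], [-38, 45]]
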